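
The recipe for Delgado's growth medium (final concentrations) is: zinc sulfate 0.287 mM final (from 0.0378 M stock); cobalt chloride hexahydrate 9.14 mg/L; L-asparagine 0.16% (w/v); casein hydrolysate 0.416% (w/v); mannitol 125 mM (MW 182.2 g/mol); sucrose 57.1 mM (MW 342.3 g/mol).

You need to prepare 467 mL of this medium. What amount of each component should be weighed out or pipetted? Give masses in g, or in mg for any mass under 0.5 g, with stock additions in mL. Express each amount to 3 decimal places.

Target volume = 467 mL = 0.467 L.
zinc sulfate: dilute stock: 0.287 mM × 467 mL ÷ 37.8 mM = 3.546 mL
cobalt chloride hexahydrate: 9.14 mg/L × 0.467 L = 4.268 mg
L-asparagine: 0.16% w/v = 1.6 g/L → 1.6 × 0.467 L = 0.747 g
casein hydrolysate: 0.416 g per 100 mL × 467 mL ÷ 100 = 1.943 g
mannitol: 125 mmol/L × 182.2 g/mol × 0.467 L ÷ 1000 = 10.636 g
sucrose: 57.1 mmol/L × 342.3 g/mol × 0.467 L ÷ 1000 = 9.128 g

zinc sulfate 3.546 mL; cobalt chloride hexahydrate 4.268 mg; L-asparagine 0.747 g; casein hydrolysate 1.943 g; mannitol 10.636 g; sucrose 9.128 g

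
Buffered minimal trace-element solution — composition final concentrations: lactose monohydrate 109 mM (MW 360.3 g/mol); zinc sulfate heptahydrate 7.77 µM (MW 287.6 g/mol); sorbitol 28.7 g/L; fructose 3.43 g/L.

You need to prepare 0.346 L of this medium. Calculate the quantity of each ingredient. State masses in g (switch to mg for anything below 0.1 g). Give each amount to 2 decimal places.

Scale factor relative to 1 L: 0.346.
lactose monohydrate: 109 mmol/L × 360.3 g/mol × 0.346 L ÷ 1000 = 13.59 g
zinc sulfate heptahydrate: 7.77 µmol/L × 287.6 g/mol × 0.346 L ÷ 1000 = 0.77 mg
sorbitol: 28.7 g/L × 0.346 L = 9.93 g
fructose: 3.43 g/L × 0.346 L = 1.19 g

lactose monohydrate 13.59 g; zinc sulfate heptahydrate 0.77 mg; sorbitol 9.93 g; fructose 1.19 g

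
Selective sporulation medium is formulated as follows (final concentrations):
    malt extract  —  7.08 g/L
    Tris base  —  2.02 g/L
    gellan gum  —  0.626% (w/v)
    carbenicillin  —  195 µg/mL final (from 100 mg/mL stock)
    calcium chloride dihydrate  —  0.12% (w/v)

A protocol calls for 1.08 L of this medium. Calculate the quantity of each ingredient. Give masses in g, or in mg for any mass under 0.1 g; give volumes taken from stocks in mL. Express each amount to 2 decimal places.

Scale factor relative to 1 L: 1.08.
malt extract: 7.08 g/L × 1.08 L = 7.65 g
Tris base: 2.02 g/L × 1.08 L = 2.18 g
gellan gum: 0.626 g per 100 mL × 1080 mL ÷ 100 = 6.76 g
carbenicillin: C1V1 = C2V2 → 195 µg/mL × 1080 mL ÷ 100000 µg/mL = 2.11 mL
calcium chloride dihydrate: 0.12% w/v = 1.2 g/L → 1.2 × 1.08 L = 1.30 g

malt extract 7.65 g; Tris base 2.18 g; gellan gum 6.76 g; carbenicillin 2.11 mL; calcium chloride dihydrate 1.30 g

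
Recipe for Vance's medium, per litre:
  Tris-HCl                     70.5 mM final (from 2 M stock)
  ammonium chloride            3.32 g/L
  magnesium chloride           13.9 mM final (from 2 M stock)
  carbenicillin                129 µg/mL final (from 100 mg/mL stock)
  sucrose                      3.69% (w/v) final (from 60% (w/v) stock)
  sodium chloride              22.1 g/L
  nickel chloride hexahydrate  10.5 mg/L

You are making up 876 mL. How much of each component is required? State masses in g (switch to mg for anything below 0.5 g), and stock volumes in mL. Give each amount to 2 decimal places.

Working volume: 876 mL = 0.876 L.
Tris-HCl: C1V1 = C2V2 → 70.5 mM × 876 mL ÷ 2000 mM = 30.88 mL
ammonium chloride: 3.32 g/L × 0.876 L = 2.91 g
magnesium chloride: C1V1 = C2V2 → 13.9 mM × 876 mL ÷ 2000 mM = 6.09 mL
carbenicillin: C1V1 = C2V2 → 129 µg/mL × 876 mL ÷ 100000 µg/mL = 1.13 mL
sucrose: V = C2·V2/C1 = 3.69% ÷ 60% × 876 mL = 53.87 mL
sodium chloride: 22.1 g/L × 0.876 L = 19.36 g
nickel chloride hexahydrate: 10.5 mg/L × 0.876 L = 9.20 mg

Tris-HCl 30.88 mL; ammonium chloride 2.91 g; magnesium chloride 6.09 mL; carbenicillin 1.13 mL; sucrose 53.87 mL; sodium chloride 19.36 g; nickel chloride hexahydrate 9.20 mg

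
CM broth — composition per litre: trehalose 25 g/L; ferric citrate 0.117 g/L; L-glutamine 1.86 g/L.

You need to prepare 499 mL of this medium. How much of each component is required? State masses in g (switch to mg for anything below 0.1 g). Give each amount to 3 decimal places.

Scale factor relative to 1 L: 0.499.
trehalose: 25 g/L × 0.499 L = 12.475 g
ferric citrate: 0.117 g/L × 0.499 L = 0.058383 g = 58.383 mg
L-glutamine: 1.86 g/L × 0.499 L = 0.928 g

trehalose 12.475 g; ferric citrate 58.383 mg; L-glutamine 0.928 g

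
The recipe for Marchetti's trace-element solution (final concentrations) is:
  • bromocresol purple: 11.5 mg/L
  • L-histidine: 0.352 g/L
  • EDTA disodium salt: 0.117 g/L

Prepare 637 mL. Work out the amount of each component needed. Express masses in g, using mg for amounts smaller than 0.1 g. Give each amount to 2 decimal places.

Working volume: 637 mL = 0.637 L.
bromocresol purple: 11.5 mg/L × 0.637 L = 7.33 mg
L-histidine: 0.352 g/L × 0.637 L = 0.22 g
EDTA disodium salt: 0.117 g/L × 0.637 L = 0.074529 g = 74.53 mg

bromocresol purple 7.33 mg; L-histidine 0.22 g; EDTA disodium salt 74.53 mg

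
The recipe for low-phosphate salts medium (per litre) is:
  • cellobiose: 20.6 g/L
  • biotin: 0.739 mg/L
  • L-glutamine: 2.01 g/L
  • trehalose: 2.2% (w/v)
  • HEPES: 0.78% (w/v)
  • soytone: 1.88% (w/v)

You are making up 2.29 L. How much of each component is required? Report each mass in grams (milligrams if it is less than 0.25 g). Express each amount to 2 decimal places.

Scale factor relative to 1 L: 2.29.
cellobiose: 20.6 g/L × 2.29 L = 47.17 g
biotin: 0.739 mg/L × 2.29 L = 1.69 mg
L-glutamine: 2.01 g/L × 2.29 L = 4.60 g
trehalose: 2.2% w/v = 22 g/L → 22 × 2.29 L = 50.38 g
HEPES: 0.78% w/v = 7.8 g/L → 7.8 × 2.29 L = 17.86 g
soytone: 1.88 g per 100 mL × 2290 mL ÷ 100 = 43.05 g

cellobiose 47.17 g; biotin 1.69 mg; L-glutamine 4.60 g; trehalose 50.38 g; HEPES 17.86 g; soytone 43.05 g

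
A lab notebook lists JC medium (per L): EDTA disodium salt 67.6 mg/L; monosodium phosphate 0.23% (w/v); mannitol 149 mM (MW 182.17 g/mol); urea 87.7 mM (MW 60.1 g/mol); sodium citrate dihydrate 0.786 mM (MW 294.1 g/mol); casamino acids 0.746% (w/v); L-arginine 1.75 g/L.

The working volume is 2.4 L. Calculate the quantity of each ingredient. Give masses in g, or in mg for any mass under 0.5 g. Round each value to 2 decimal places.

Scale factor relative to 1 L: 2.4.
EDTA disodium salt: 67.6 mg/L × 2.4 L = 162.24 mg
monosodium phosphate: 0.23% w/v = 2.3 g/L → 2.3 × 2.4 L = 5.52 g
mannitol: 149 mmol/L × 182.17 g/mol × 2.4 L ÷ 1000 = 65.14 g
urea: 87.7 mmol/L × 60.1 g/mol × 2.4 L ÷ 1000 = 12.65 g
sodium citrate dihydrate: 0.786 mmol/L × 294.1 g/mol × 2.4 L ÷ 1000 = 0.55 g
casamino acids: 0.746 g per 100 mL × 2400 mL ÷ 100 = 17.90 g
L-arginine: 1.75 g/L × 2.4 L = 4.20 g

EDTA disodium salt 162.24 mg; monosodium phosphate 5.52 g; mannitol 65.14 g; urea 12.65 g; sodium citrate dihydrate 0.55 g; casamino acids 17.90 g; L-arginine 4.20 g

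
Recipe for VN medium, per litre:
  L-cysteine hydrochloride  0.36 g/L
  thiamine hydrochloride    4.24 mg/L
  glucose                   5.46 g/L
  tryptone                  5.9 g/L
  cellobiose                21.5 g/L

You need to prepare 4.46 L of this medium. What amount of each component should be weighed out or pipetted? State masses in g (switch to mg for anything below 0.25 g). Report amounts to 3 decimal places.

Working volume: 4.46 L.
L-cysteine hydrochloride: 0.36 g/L × 4.46 L = 1.606 g
thiamine hydrochloride: 4.24 mg/L × 4.46 L = 18.910 mg
glucose: 5.46 g/L × 4.46 L = 24.352 g
tryptone: 5.9 g/L × 4.46 L = 26.314 g
cellobiose: 21.5 g/L × 4.46 L = 95.890 g

L-cysteine hydrochloride 1.606 g; thiamine hydrochloride 18.910 mg; glucose 24.352 g; tryptone 26.314 g; cellobiose 95.890 g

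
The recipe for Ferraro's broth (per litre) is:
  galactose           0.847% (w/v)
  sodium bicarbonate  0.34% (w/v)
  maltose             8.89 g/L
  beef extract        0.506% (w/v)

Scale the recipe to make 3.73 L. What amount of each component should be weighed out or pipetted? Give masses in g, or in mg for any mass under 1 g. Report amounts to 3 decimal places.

galactose 31.593 g; sodium bicarbonate 12.682 g; maltose 33.160 g; beef extract 18.874 g

Working volume: 3.73 L.
galactose: 0.847 g per 100 mL × 3730 mL ÷ 100 = 31.593 g
sodium bicarbonate: 0.34% w/v = 3.4 g/L → 3.4 × 3.73 L = 12.682 g
maltose: 8.89 g/L × 3.73 L = 33.160 g
beef extract: 0.506% w/v = 5.06 g/L → 5.06 × 3.73 L = 18.874 g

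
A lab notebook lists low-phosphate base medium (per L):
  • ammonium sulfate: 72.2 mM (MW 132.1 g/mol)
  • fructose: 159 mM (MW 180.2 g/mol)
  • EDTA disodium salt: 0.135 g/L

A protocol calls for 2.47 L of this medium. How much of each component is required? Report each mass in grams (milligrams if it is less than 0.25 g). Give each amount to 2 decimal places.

Scale factor relative to 1 L: 2.47.
ammonium sulfate: 72.2 mmol/L × 132.1 g/mol × 2.47 L ÷ 1000 = 23.56 g
fructose: 159 mmol/L × 180.2 g/mol × 2.47 L ÷ 1000 = 70.77 g
EDTA disodium salt: 0.135 g/L × 2.47 L = 0.33 g

ammonium sulfate 23.56 g; fructose 70.77 g; EDTA disodium salt 0.33 g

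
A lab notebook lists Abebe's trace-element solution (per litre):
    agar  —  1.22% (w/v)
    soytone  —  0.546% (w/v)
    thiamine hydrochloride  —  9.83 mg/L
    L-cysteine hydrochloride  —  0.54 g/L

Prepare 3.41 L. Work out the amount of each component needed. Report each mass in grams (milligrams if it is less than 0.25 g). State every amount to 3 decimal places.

Scale factor relative to 1 L: 3.41.
agar: 1.22% w/v = 12.2 g/L → 12.2 × 3.41 L = 41.602 g
soytone: 0.546% w/v = 5.46 g/L → 5.46 × 3.41 L = 18.619 g
thiamine hydrochloride: 9.83 mg/L × 3.41 L = 33.520 mg
L-cysteine hydrochloride: 0.54 g/L × 3.41 L = 1.841 g

agar 41.602 g; soytone 18.619 g; thiamine hydrochloride 33.520 mg; L-cysteine hydrochloride 1.841 g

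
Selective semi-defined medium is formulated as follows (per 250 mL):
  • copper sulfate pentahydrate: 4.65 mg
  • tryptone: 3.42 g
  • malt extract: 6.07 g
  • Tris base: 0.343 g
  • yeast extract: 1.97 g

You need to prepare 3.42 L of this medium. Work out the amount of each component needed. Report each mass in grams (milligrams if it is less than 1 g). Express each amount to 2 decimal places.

Scale factor = 3420 mL / 250 mL = 13.68.
copper sulfate pentahydrate: 4.65 mg × (3420 mL / 250 mL) = 63.61 mg
tryptone: 3.42 g × (3420 mL / 250 mL) = 46.79 g
malt extract: 6.07 g × (3420 mL / 250 mL) = 83.04 g
Tris base: 0.343 g × (3420 mL / 250 mL) = 4.69 g
yeast extract: 1.97 g × (3420 mL / 250 mL) = 26.95 g

copper sulfate pentahydrate 63.61 mg; tryptone 46.79 g; malt extract 83.04 g; Tris base 4.69 g; yeast extract 26.95 g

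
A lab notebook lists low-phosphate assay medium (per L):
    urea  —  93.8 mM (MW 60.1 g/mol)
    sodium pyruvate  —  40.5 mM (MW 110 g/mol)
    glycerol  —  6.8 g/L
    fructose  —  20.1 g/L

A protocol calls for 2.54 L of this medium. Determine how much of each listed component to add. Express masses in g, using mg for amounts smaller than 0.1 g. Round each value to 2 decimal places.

urea 14.32 g; sodium pyruvate 11.32 g; glycerol 17.27 g; fructose 51.05 g

Working volume: 2.54 L.
urea: 93.8 mmol/L × 60.1 g/mol × 2.54 L ÷ 1000 = 14.32 g
sodium pyruvate: 40.5 mmol/L × 110 g/mol × 2.54 L ÷ 1000 = 11.32 g
glycerol: 6.8 g/L × 2.54 L = 17.27 g
fructose: 20.1 g/L × 2.54 L = 51.05 g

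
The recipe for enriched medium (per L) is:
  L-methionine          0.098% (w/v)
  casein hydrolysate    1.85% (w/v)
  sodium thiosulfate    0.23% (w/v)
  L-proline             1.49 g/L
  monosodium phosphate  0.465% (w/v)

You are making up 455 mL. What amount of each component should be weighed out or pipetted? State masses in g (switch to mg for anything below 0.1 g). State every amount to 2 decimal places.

L-methionine 0.45 g; casein hydrolysate 8.42 g; sodium thiosulfate 1.05 g; L-proline 0.68 g; monosodium phosphate 2.12 g

Working volume: 455 mL = 0.455 L.
L-methionine: 0.098% w/v = 0.98 g/L → 0.98 × 0.455 L = 0.45 g
casein hydrolysate: 1.85 g per 100 mL × 455 mL ÷ 100 = 8.42 g
sodium thiosulfate: 0.23 g per 100 mL × 455 mL ÷ 100 = 1.05 g
L-proline: 1.49 g/L × 0.455 L = 0.68 g
monosodium phosphate: 0.465 g per 100 mL × 455 mL ÷ 100 = 2.12 g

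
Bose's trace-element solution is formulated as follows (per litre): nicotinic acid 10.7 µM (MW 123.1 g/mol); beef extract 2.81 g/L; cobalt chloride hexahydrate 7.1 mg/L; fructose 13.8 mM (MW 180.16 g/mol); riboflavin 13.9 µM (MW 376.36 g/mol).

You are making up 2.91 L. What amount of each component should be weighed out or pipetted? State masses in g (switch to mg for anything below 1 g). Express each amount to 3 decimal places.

Working volume: 2.91 L.
nicotinic acid: 10.7 µmol/L × 123.1 g/mol × 2.91 L ÷ 1000 = 3.833 mg
beef extract: 2.81 g/L × 2.91 L = 8.177 g
cobalt chloride hexahydrate: 7.1 mg/L × 2.91 L = 20.661 mg
fructose: 13.8 mmol/L × 180.16 g/mol × 2.91 L ÷ 1000 = 7.235 g
riboflavin: 13.9 µmol/L × 376.36 g/mol × 2.91 L ÷ 1000 = 15.223 mg

nicotinic acid 3.833 mg; beef extract 8.177 g; cobalt chloride hexahydrate 20.661 mg; fructose 7.235 g; riboflavin 15.223 mg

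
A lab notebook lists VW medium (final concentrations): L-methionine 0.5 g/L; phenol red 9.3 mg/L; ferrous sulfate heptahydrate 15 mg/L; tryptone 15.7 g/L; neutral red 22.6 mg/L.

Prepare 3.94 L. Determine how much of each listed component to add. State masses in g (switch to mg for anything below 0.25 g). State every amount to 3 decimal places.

Working volume: 3.94 L.
L-methionine: 0.5 g/L × 3.94 L = 1.970 g
phenol red: 9.3 mg/L × 3.94 L = 36.642 mg
ferrous sulfate heptahydrate: 15 mg/L × 3.94 L = 59.100 mg
tryptone: 15.7 g/L × 3.94 L = 61.858 g
neutral red: 22.6 mg/L × 3.94 L = 89.044 mg

L-methionine 1.970 g; phenol red 36.642 mg; ferrous sulfate heptahydrate 59.100 mg; tryptone 61.858 g; neutral red 89.044 mg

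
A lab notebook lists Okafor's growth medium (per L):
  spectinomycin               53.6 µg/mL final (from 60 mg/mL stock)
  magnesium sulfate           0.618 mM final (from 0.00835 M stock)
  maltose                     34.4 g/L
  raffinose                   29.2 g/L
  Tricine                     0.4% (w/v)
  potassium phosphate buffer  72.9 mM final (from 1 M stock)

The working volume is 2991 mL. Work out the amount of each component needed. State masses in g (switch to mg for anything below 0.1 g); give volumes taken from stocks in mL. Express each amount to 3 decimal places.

spectinomycin 2.672 mL; magnesium sulfate 221.370 mL; maltose 102.890 g; raffinose 87.337 g; Tricine 11.964 g; potassium phosphate buffer 218.044 mL

Working volume: 2991 mL = 2.991 L.
spectinomycin: dilute stock: 53.6 µg/mL × 2991 mL ÷ 60000 µg/mL = 2.672 mL
magnesium sulfate: dilute stock: 0.618 mM × 2991 mL ÷ 8.35 mM = 221.370 mL
maltose: 34.4 g/L × 2.991 L = 102.890 g
raffinose: 29.2 g/L × 2.991 L = 87.337 g
Tricine: 0.4% w/v = 4 g/L → 4 × 2.991 L = 11.964 g
potassium phosphate buffer: C1V1 = C2V2 → 72.9 mM × 2991 mL ÷ 1000 mM = 218.044 mL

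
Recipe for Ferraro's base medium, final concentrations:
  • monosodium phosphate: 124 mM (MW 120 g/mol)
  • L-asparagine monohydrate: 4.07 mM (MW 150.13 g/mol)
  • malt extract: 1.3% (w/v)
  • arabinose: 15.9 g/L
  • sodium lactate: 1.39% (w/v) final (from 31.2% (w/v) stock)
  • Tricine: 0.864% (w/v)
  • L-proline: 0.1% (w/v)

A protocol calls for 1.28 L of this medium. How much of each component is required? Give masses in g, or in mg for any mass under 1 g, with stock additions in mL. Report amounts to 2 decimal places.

Scale factor relative to 1 L: 1.28.
monosodium phosphate: 124 mmol/L × 120 g/mol × 1.28 L ÷ 1000 = 19.05 g
L-asparagine monohydrate: 4.07 mmol/L × 150.13 mg/mmol × 1.28 L = 782.12 mg
malt extract: 1.3% w/v = 13 g/L → 13 × 1.28 L = 16.64 g
arabinose: 15.9 g/L × 1.28 L = 20.35 g
sodium lactate: V = C2·V2/C1 = 1.39% ÷ 31.2% × 1280 mL = 57.03 mL
Tricine: 0.864% w/v = 8.64 g/L → 8.64 × 1.28 L = 11.06 g
L-proline: 0.1% w/v = 1 g/L → 1 × 1.28 L = 1.28 g

monosodium phosphate 19.05 g; L-asparagine monohydrate 782.12 mg; malt extract 16.64 g; arabinose 20.35 g; sodium lactate 57.03 mL; Tricine 11.06 g; L-proline 1.28 g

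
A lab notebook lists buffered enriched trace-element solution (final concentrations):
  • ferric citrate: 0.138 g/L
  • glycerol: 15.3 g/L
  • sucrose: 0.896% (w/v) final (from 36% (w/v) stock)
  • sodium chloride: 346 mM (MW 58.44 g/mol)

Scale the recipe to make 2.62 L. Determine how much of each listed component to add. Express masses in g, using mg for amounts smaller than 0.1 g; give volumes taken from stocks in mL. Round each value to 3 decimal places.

Scale factor relative to 1 L: 2.62.
ferric citrate: 0.138 g/L × 2.62 L = 0.362 g
glycerol: 15.3 g/L × 2.62 L = 40.086 g
sucrose: C1V1 = C2V2 → 0.896% ÷ 36% × 2620 mL = 65.209 mL
sodium chloride: 346 mmol/L × 58.44 g/mol × 2.62 L ÷ 1000 = 52.977 g

ferric citrate 0.362 g; glycerol 40.086 g; sucrose 65.209 mL; sodium chloride 52.977 g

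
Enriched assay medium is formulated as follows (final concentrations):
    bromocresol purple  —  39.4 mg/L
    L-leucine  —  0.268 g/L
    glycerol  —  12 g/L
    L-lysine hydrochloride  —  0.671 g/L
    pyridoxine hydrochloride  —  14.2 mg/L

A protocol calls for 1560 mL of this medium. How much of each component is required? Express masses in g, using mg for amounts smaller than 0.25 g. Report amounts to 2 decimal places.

Working volume: 1560 mL = 1.56 L.
bromocresol purple: 39.4 mg/L × 1.56 L = 61.46 mg
L-leucine: 0.268 g/L × 1.56 L = 0.42 g
glycerol: 12 g/L × 1.56 L = 18.72 g
L-lysine hydrochloride: 0.671 g/L × 1.56 L = 1.05 g
pyridoxine hydrochloride: 14.2 mg/L × 1.56 L = 22.15 mg

bromocresol purple 61.46 mg; L-leucine 0.42 g; glycerol 18.72 g; L-lysine hydrochloride 1.05 g; pyridoxine hydrochloride 22.15 mg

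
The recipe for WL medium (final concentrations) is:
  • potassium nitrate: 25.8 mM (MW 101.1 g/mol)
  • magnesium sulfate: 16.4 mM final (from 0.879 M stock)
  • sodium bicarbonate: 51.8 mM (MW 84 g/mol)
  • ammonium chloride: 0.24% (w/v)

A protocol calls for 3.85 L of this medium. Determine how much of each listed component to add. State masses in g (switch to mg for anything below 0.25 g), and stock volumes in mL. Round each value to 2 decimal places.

Working volume: 3.85 L.
potassium nitrate: 25.8 mmol/L × 101.1 g/mol × 3.85 L ÷ 1000 = 10.04 g
magnesium sulfate: C1V1 = C2V2 → 16.4 mM × 3850 mL ÷ 879 mM = 71.83 mL
sodium bicarbonate: 51.8 mmol/L × 84 g/mol × 3.85 L ÷ 1000 = 16.75 g
ammonium chloride: 0.24 g per 100 mL × 3850 mL ÷ 100 = 9.24 g

potassium nitrate 10.04 g; magnesium sulfate 71.83 mL; sodium bicarbonate 16.75 g; ammonium chloride 9.24 g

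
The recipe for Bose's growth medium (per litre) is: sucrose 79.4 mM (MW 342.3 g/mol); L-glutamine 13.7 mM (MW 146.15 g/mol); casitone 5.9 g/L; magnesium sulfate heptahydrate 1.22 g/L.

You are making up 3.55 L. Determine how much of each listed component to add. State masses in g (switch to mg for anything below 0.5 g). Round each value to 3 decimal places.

sucrose 96.484 g; L-glutamine 7.108 g; casitone 20.945 g; magnesium sulfate heptahydrate 4.331 g

Scale factor relative to 1 L: 3.55.
sucrose: 79.4 mmol/L × 342.3 g/mol × 3.55 L ÷ 1000 = 96.484 g
L-glutamine: 13.7 mmol/L × 146.15 g/mol × 3.55 L ÷ 1000 = 7.108 g
casitone: 5.9 g/L × 3.55 L = 20.945 g
magnesium sulfate heptahydrate: 1.22 g/L × 3.55 L = 4.331 g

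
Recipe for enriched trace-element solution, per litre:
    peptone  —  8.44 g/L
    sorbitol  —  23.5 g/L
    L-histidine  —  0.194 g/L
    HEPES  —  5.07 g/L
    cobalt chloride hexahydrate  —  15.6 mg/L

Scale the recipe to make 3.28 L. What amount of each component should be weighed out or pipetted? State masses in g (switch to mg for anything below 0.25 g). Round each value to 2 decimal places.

Working volume: 3.28 L.
peptone: 8.44 g/L × 3.28 L = 27.68 g
sorbitol: 23.5 g/L × 3.28 L = 77.08 g
L-histidine: 0.194 g/L × 3.28 L = 0.64 g
HEPES: 5.07 g/L × 3.28 L = 16.63 g
cobalt chloride hexahydrate: 15.6 mg/L × 3.28 L = 51.17 mg

peptone 27.68 g; sorbitol 77.08 g; L-histidine 0.64 g; HEPES 16.63 g; cobalt chloride hexahydrate 51.17 mg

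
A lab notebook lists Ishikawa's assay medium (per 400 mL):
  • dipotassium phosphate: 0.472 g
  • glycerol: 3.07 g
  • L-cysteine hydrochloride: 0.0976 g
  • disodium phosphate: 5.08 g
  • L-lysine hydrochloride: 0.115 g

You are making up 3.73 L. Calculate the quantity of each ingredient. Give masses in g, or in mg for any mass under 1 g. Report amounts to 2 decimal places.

Ratio of target to recipe volume: 3730 / 400 = 9.325.
dipotassium phosphate: 0.472 g × (3730 mL / 400 mL) = 4.40 g
glycerol: 3.07 g × (3730 mL / 400 mL) = 28.63 g
L-cysteine hydrochloride: 0.0976 g × (3730 mL / 400 mL) = 0.91012 g = 910.12 mg
disodium phosphate: 5.08 g × (3730 mL / 400 mL) = 47.37 g
L-lysine hydrochloride: 0.115 g × (3730 mL / 400 mL) = 1.07 g

dipotassium phosphate 4.40 g; glycerol 28.63 g; L-cysteine hydrochloride 910.12 mg; disodium phosphate 47.37 g; L-lysine hydrochloride 1.07 g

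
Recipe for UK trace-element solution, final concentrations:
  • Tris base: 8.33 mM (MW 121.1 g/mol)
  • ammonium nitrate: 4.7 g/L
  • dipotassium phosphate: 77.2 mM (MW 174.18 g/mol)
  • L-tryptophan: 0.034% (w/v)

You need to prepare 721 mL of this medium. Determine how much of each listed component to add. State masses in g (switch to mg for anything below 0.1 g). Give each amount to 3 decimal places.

Tris base 0.727 g; ammonium nitrate 3.389 g; dipotassium phosphate 9.695 g; L-tryptophan 0.245 g

Target volume = 721 mL = 0.721 L.
Tris base: 8.33 mmol/L × 121.1 g/mol × 0.721 L ÷ 1000 = 0.727 g
ammonium nitrate: 4.7 g/L × 0.721 L = 3.389 g
dipotassium phosphate: 77.2 mmol/L × 174.18 g/mol × 0.721 L ÷ 1000 = 9.695 g
L-tryptophan: 0.034 g per 100 mL × 721 mL ÷ 100 = 0.245 g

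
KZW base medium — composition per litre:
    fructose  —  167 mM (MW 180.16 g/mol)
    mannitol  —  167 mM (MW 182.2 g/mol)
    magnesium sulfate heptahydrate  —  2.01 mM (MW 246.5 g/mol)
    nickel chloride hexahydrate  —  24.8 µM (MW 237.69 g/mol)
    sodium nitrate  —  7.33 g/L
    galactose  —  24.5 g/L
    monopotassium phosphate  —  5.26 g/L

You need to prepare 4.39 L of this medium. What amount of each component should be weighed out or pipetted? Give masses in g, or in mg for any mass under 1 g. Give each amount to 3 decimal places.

Working volume: 4.39 L.
fructose: 167 mmol/L × 180.16 g/mol × 4.39 L ÷ 1000 = 132.081 g
mannitol: 167 mmol/L × 182.2 g/mol × 4.39 L ÷ 1000 = 133.576 g
magnesium sulfate heptahydrate: 2.01 mmol/L × 246.5 g/mol × 4.39 L ÷ 1000 = 2.175 g
nickel chloride hexahydrate: 24.8 µmol/L × 237.69 g/mol × 4.39 L ÷ 1000 = 25.878 mg
sodium nitrate: 7.33 g/L × 4.39 L = 32.179 g
galactose: 24.5 g/L × 4.39 L = 107.555 g
monopotassium phosphate: 5.26 g/L × 4.39 L = 23.091 g

fructose 132.081 g; mannitol 133.576 g; magnesium sulfate heptahydrate 2.175 g; nickel chloride hexahydrate 25.878 mg; sodium nitrate 32.179 g; galactose 107.555 g; monopotassium phosphate 23.091 g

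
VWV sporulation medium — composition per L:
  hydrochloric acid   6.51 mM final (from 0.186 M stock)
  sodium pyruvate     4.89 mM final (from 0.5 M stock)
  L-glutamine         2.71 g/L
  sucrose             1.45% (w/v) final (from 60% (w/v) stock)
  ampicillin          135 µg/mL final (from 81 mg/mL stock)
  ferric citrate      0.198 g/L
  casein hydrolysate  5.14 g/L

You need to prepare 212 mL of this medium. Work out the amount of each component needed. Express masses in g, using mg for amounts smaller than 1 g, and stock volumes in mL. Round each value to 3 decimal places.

hydrochloric acid 7.420 mL; sodium pyruvate 2.073 mL; L-glutamine 574.520 mg; sucrose 5.123 mL; ampicillin 0.353 mL; ferric citrate 41.976 mg; casein hydrolysate 1.090 g

Working volume: 212 mL = 0.212 L.
hydrochloric acid: dilute stock: 6.51 mM × 212 mL ÷ 186 mM = 7.420 mL
sodium pyruvate: dilute stock: 4.89 mM × 212 mL ÷ 500 mM = 2.073 mL
L-glutamine: 2.71 g/L × 0.212 L = 0.57452 g = 574.520 mg
sucrose: V = C2·V2/C1 = 1.45% ÷ 60% × 212 mL = 5.123 mL
ampicillin: C1V1 = C2V2 → 135 µg/mL × 212 mL ÷ 81000 µg/mL = 0.353 mL
ferric citrate: 0.198 g/L × 0.212 L = 0.041976 g = 41.976 mg
casein hydrolysate: 5.14 g/L × 0.212 L = 1.090 g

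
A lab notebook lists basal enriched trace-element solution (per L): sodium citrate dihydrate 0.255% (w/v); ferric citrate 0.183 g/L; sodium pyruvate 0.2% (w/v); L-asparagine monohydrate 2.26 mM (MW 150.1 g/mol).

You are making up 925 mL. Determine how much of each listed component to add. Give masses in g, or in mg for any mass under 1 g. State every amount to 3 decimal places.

Target volume = 925 mL = 0.925 L.
sodium citrate dihydrate: 0.255 g per 100 mL × 925 mL ÷ 100 = 2.359 g
ferric citrate: 0.183 g/L × 0.925 L = 0.169275 g = 169.275 mg
sodium pyruvate: 0.2 g per 100 mL × 925 mL ÷ 100 = 1.850 g
L-asparagine monohydrate: 2.26 mmol/L × 150.1 mg/mmol × 0.925 L = 313.784 mg

sodium citrate dihydrate 2.359 g; ferric citrate 169.275 mg; sodium pyruvate 1.850 g; L-asparagine monohydrate 313.784 mg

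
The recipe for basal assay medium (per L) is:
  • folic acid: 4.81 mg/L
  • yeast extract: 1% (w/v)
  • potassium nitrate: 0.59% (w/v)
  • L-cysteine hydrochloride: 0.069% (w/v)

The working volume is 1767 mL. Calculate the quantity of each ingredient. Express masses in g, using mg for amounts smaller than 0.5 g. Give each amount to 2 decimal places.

folic acid 8.50 mg; yeast extract 17.67 g; potassium nitrate 10.43 g; L-cysteine hydrochloride 1.22 g

Scale factor relative to 1 L: 1.767.
folic acid: 4.81 mg/L × 1.767 L = 8.50 mg
yeast extract: 1% w/v = 10 g/L → 10 × 1.767 L = 17.67 g
potassium nitrate: 0.59 g per 100 mL × 1767 mL ÷ 100 = 10.43 g
L-cysteine hydrochloride: 0.069% w/v = 0.69 g/L → 0.69 × 1.767 L = 1.22 g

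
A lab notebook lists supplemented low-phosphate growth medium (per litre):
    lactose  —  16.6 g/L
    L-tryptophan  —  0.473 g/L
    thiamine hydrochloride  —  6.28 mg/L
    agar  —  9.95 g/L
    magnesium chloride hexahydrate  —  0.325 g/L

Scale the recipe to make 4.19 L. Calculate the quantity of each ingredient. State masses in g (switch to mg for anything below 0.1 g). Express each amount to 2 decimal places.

Working volume: 4.19 L.
lactose: 16.6 g/L × 4.19 L = 69.55 g
L-tryptophan: 0.473 g/L × 4.19 L = 1.98 g
thiamine hydrochloride: 6.28 mg/L × 4.19 L = 26.31 mg
agar: 9.95 g/L × 4.19 L = 41.69 g
magnesium chloride hexahydrate: 0.325 g/L × 4.19 L = 1.36 g

lactose 69.55 g; L-tryptophan 1.98 g; thiamine hydrochloride 26.31 mg; agar 41.69 g; magnesium chloride hexahydrate 1.36 g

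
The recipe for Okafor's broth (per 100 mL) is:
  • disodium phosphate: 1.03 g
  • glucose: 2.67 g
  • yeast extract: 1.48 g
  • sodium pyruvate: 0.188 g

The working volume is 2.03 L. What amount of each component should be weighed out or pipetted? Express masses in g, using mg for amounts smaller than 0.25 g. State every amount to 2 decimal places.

disodium phosphate 20.91 g; glucose 54.20 g; yeast extract 30.04 g; sodium pyruvate 3.82 g

Scale factor = 2030 mL / 100 mL = 20.3.
disodium phosphate: 1.03 g × (2030 mL / 100 mL) = 20.91 g
glucose: 2.67 g × (2030 mL / 100 mL) = 54.20 g
yeast extract: 1.48 g × (2030 mL / 100 mL) = 30.04 g
sodium pyruvate: 0.188 g × (2030 mL / 100 mL) = 3.82 g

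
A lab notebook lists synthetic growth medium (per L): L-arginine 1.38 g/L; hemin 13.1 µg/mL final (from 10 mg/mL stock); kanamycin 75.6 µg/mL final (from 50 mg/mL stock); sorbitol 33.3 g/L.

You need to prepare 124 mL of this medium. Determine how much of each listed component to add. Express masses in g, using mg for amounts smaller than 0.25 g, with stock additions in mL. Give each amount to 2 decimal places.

Target volume = 124 mL = 0.124 L.
L-arginine: 1.38 g/L × 0.124 L = 0.17112 g = 171.12 mg
hemin: dilute stock: 13.1 µg/mL × 124 mL ÷ 10000 µg/mL = 0.16 mL
kanamycin: C1V1 = C2V2 → 75.6 µg/mL × 124 mL ÷ 50000 µg/mL = 0.19 mL
sorbitol: 33.3 g/L × 0.124 L = 4.13 g

L-arginine 171.12 mg; hemin 0.16 mL; kanamycin 0.19 mL; sorbitol 4.13 g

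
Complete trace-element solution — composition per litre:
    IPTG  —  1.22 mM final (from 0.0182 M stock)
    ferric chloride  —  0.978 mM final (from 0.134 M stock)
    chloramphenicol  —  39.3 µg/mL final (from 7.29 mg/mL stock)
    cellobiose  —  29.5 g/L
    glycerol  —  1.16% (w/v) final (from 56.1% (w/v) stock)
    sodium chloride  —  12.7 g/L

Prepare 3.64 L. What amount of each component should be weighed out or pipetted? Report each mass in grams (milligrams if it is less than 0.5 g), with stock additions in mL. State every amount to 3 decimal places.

Scale factor relative to 1 L: 3.64.
IPTG: V = C2·V2/C1 = 1.22 mM × 3640 mL ÷ 18.2 mM = 244.000 mL
ferric chloride: dilute stock: 0.978 mM × 3640 mL ÷ 134 mM = 26.567 mL
chloramphenicol: C1V1 = C2V2 → 39.3 µg/mL × 3640 mL ÷ 7290 µg/mL = 19.623 mL
cellobiose: 29.5 g/L × 3.64 L = 107.380 g
glycerol: dilute stock: 1.16% ÷ 56.1% × 3640 mL = 75.266 mL
sodium chloride: 12.7 g/L × 3.64 L = 46.228 g

IPTG 244.000 mL; ferric chloride 26.567 mL; chloramphenicol 19.623 mL; cellobiose 107.380 g; glycerol 75.266 mL; sodium chloride 46.228 g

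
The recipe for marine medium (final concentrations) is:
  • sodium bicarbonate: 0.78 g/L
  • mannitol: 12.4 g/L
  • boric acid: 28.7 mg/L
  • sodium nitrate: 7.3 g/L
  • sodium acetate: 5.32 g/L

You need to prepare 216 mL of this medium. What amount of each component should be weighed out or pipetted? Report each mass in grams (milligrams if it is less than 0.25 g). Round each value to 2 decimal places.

Scale factor relative to 1 L: 0.216.
sodium bicarbonate: 0.78 g/L × 0.216 L = 0.16848 g = 168.48 mg
mannitol: 12.4 g/L × 0.216 L = 2.68 g
boric acid: 28.7 mg/L × 0.216 L = 6.20 mg
sodium nitrate: 7.3 g/L × 0.216 L = 1.58 g
sodium acetate: 5.32 g/L × 0.216 L = 1.15 g

sodium bicarbonate 168.48 mg; mannitol 2.68 g; boric acid 6.20 mg; sodium nitrate 1.58 g; sodium acetate 1.15 g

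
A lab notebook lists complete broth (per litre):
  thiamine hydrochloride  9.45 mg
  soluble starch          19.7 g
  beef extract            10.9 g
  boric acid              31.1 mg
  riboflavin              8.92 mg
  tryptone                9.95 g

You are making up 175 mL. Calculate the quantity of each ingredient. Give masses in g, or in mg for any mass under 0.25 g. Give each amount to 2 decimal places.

thiamine hydrochloride 1.65 mg; soluble starch 3.45 g; beef extract 1.91 g; boric acid 5.44 mg; riboflavin 1.56 mg; tryptone 1.74 g

Ratio of target to recipe volume: 175 / 1000 = 0.175.
thiamine hydrochloride: 9.45 mg × (175 mL / 1000 mL) = 1.65 mg
soluble starch: 19.7 g × (175 mL / 1000 mL) = 3.45 g
beef extract: 10.9 g × (175 mL / 1000 mL) = 1.91 g
boric acid: 31.1 mg × (175 mL / 1000 mL) = 5.44 mg
riboflavin: 8.92 mg × (175 mL / 1000 mL) = 1.56 mg
tryptone: 9.95 g × (175 mL / 1000 mL) = 1.74 g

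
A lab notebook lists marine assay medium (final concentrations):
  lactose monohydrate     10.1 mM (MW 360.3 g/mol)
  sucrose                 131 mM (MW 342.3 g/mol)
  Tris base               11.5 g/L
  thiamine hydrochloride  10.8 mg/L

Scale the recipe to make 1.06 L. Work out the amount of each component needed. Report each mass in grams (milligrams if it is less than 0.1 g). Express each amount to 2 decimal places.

Working volume: 1.06 L.
lactose monohydrate: 10.1 mmol/L × 360.3 g/mol × 1.06 L ÷ 1000 = 3.86 g
sucrose: 131 mmol/L × 342.3 g/mol × 1.06 L ÷ 1000 = 47.53 g
Tris base: 11.5 g/L × 1.06 L = 12.19 g
thiamine hydrochloride: 10.8 mg/L × 1.06 L = 11.45 mg

lactose monohydrate 3.86 g; sucrose 47.53 g; Tris base 12.19 g; thiamine hydrochloride 11.45 mg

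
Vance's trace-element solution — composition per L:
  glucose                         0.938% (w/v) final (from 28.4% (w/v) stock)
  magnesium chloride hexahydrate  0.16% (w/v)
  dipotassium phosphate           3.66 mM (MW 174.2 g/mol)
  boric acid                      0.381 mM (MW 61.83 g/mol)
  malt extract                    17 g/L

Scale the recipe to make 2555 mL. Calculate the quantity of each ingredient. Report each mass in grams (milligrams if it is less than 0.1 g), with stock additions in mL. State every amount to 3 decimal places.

glucose 84.387 mL; magnesium chloride hexahydrate 4.088 g; dipotassium phosphate 1.629 g; boric acid 60.189 mg; malt extract 43.435 g

Working volume: 2555 mL = 2.555 L.
glucose: V = C2·V2/C1 = 0.938% ÷ 28.4% × 2555 mL = 84.387 mL
magnesium chloride hexahydrate: 0.16 g per 100 mL × 2555 mL ÷ 100 = 4.088 g
dipotassium phosphate: 3.66 mmol/L × 174.2 g/mol × 2.555 L ÷ 1000 = 1.629 g
boric acid: 0.381 mmol/L × 61.83 mg/mmol × 2.555 L = 60.189 mg
malt extract: 17 g/L × 2.555 L = 43.435 g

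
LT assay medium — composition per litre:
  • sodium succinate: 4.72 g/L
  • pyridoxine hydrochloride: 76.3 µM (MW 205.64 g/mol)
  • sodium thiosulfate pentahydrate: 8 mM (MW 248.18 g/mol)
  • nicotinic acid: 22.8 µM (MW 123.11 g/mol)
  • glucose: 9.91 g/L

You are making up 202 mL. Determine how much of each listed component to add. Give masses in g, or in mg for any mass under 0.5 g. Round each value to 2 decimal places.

sodium succinate 0.95 g; pyridoxine hydrochloride 3.17 mg; sodium thiosulfate pentahydrate 401.06 mg; nicotinic acid 0.57 mg; glucose 2.00 g

Scale factor relative to 1 L: 0.202.
sodium succinate: 4.72 g/L × 0.202 L = 0.95 g
pyridoxine hydrochloride: 76.3 µmol/L × 205.64 g/mol × 0.202 L ÷ 1000 = 3.17 mg
sodium thiosulfate pentahydrate: 8 mmol/L × 248.18 mg/mmol × 0.202 L = 401.06 mg
nicotinic acid: 22.8 µmol/L × 123.11 g/mol × 0.202 L ÷ 1000 = 0.57 mg
glucose: 9.91 g/L × 0.202 L = 2.00 g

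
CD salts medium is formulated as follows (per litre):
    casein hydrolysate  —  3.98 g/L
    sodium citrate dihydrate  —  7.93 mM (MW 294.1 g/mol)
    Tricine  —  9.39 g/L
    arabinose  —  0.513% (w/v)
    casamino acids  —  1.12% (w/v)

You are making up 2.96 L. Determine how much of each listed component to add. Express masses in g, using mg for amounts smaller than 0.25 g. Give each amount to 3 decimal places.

casein hydrolysate 11.781 g; sodium citrate dihydrate 6.903 g; Tricine 27.794 g; arabinose 15.185 g; casamino acids 33.152 g

Working volume: 2.96 L.
casein hydrolysate: 3.98 g/L × 2.96 L = 11.781 g
sodium citrate dihydrate: 7.93 mmol/L × 294.1 g/mol × 2.96 L ÷ 1000 = 6.903 g
Tricine: 9.39 g/L × 2.96 L = 27.794 g
arabinose: 0.513 g per 100 mL × 2960 mL ÷ 100 = 15.185 g
casamino acids: 1.12% w/v = 11.2 g/L → 11.2 × 2.96 L = 33.152 g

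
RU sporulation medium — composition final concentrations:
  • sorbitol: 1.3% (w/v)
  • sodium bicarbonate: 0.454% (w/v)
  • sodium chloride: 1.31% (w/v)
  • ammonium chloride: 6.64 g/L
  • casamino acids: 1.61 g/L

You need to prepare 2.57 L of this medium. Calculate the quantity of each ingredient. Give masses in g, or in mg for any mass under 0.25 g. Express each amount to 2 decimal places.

sorbitol 33.41 g; sodium bicarbonate 11.67 g; sodium chloride 33.67 g; ammonium chloride 17.06 g; casamino acids 4.14 g

Scale factor relative to 1 L: 2.57.
sorbitol: 1.3% w/v = 13 g/L → 13 × 2.57 L = 33.41 g
sodium bicarbonate: 0.454% w/v = 4.54 g/L → 4.54 × 2.57 L = 11.67 g
sodium chloride: 1.31% w/v = 13.1 g/L → 13.1 × 2.57 L = 33.67 g
ammonium chloride: 6.64 g/L × 2.57 L = 17.06 g
casamino acids: 1.61 g/L × 2.57 L = 4.14 g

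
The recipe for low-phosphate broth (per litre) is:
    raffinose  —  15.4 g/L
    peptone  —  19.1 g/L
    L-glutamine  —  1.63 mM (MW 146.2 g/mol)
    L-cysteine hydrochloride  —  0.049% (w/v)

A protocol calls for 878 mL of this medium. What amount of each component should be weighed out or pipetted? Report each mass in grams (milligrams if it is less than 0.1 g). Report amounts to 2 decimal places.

Scale factor relative to 1 L: 0.878.
raffinose: 15.4 g/L × 0.878 L = 13.52 g
peptone: 19.1 g/L × 0.878 L = 16.77 g
L-glutamine: 1.63 mmol/L × 146.2 g/mol × 0.878 L ÷ 1000 = 0.21 g
L-cysteine hydrochloride: 0.049 g per 100 mL × 878 mL ÷ 100 = 0.43 g

raffinose 13.52 g; peptone 16.77 g; L-glutamine 0.21 g; L-cysteine hydrochloride 0.43 g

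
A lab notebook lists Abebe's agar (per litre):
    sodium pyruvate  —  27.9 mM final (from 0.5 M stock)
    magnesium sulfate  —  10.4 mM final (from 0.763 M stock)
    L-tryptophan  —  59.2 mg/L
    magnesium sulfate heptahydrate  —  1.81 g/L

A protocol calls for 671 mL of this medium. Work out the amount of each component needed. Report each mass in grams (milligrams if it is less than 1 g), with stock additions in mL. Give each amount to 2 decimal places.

sodium pyruvate 37.44 mL; magnesium sulfate 9.15 mL; L-tryptophan 39.72 mg; magnesium sulfate heptahydrate 1.21 g

Scale factor relative to 1 L: 0.671.
sodium pyruvate: dilute stock: 27.9 mM × 671 mL ÷ 500 mM = 37.44 mL
magnesium sulfate: dilute stock: 10.4 mM × 671 mL ÷ 763 mM = 9.15 mL
L-tryptophan: 59.2 mg/L × 0.671 L = 39.72 mg
magnesium sulfate heptahydrate: 1.81 g/L × 0.671 L = 1.21 g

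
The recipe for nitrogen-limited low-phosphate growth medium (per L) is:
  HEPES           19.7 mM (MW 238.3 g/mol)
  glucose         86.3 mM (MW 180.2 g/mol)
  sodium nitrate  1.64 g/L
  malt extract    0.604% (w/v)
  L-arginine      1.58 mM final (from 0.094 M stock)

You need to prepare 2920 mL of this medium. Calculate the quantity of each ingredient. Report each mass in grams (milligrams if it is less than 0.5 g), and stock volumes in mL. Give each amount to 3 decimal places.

Target volume = 2920 mL = 2.92 L.
HEPES: 19.7 mmol/L × 238.3 g/mol × 2.92 L ÷ 1000 = 13.708 g
glucose: 86.3 mmol/L × 180.2 g/mol × 2.92 L ÷ 1000 = 45.410 g
sodium nitrate: 1.64 g/L × 2.92 L = 4.789 g
malt extract: 0.604 g per 100 mL × 2920 mL ÷ 100 = 17.637 g
L-arginine: dilute stock: 1.58 mM × 2920 mL ÷ 94 mM = 49.081 mL

HEPES 13.708 g; glucose 45.410 g; sodium nitrate 4.789 g; malt extract 17.637 g; L-arginine 49.081 mL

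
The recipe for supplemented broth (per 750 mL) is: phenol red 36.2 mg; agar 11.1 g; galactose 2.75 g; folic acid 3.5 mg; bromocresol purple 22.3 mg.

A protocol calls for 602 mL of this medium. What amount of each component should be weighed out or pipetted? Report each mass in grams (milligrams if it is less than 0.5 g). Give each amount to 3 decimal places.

Ratio of target to recipe volume: 602 / 750 = 0.802667.
phenol red: 36.2 mg × (602 mL / 750 mL) = 29.057 mg
agar: 11.1 g × (602 mL / 750 mL) = 8.910 g
galactose: 2.75 g × (602 mL / 750 mL) = 2.207 g
folic acid: 3.5 mg × (602 mL / 750 mL) = 2.809 mg
bromocresol purple: 22.3 mg × (602 mL / 750 mL) = 17.899 mg

phenol red 29.057 mg; agar 8.910 g; galactose 2.207 g; folic acid 2.809 mg; bromocresol purple 17.899 mg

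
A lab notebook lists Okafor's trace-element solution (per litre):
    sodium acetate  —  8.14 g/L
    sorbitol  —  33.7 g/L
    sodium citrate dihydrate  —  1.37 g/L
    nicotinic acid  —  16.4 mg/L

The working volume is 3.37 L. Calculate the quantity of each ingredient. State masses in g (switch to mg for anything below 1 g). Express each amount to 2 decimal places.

sodium acetate 27.43 g; sorbitol 113.57 g; sodium citrate dihydrate 4.62 g; nicotinic acid 55.27 mg

Scale factor relative to 1 L: 3.37.
sodium acetate: 8.14 g/L × 3.37 L = 27.43 g
sorbitol: 33.7 g/L × 3.37 L = 113.57 g
sodium citrate dihydrate: 1.37 g/L × 3.37 L = 4.62 g
nicotinic acid: 16.4 mg/L × 3.37 L = 55.27 mg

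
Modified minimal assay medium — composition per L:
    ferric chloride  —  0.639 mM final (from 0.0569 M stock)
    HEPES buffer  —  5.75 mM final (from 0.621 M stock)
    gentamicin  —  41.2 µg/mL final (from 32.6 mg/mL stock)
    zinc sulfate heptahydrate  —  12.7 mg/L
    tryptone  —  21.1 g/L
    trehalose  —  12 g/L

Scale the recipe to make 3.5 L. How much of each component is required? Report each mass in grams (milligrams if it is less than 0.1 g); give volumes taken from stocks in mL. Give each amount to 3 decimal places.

ferric chloride 39.306 mL; HEPES buffer 32.407 mL; gentamicin 4.423 mL; zinc sulfate heptahydrate 44.450 mg; tryptone 73.850 g; trehalose 42.000 g

Working volume: 3.5 L.
ferric chloride: C1V1 = C2V2 → 0.639 mM × 3500 mL ÷ 56.9 mM = 39.306 mL
HEPES buffer: dilute stock: 5.75 mM × 3500 mL ÷ 621 mM = 32.407 mL
gentamicin: dilute stock: 41.2 µg/mL × 3500 mL ÷ 32600 µg/mL = 4.423 mL
zinc sulfate heptahydrate: 12.7 mg/L × 3.5 L = 44.450 mg
tryptone: 21.1 g/L × 3.5 L = 73.850 g
trehalose: 12 g/L × 3.5 L = 42.000 g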